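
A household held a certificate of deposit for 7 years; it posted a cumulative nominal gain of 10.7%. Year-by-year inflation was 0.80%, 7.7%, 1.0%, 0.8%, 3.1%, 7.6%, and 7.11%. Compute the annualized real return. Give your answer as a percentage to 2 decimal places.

Cumulative inflation factor: 1.0080 × 1.077 × 1.010 × 1.008 × 1.031 × 1.076 × 1.0711 ≈ 1.31329.
Nominal growth factor: 1.10700. Real growth factor = 1.10700 / 1.31329 ≈ 0.84292.
Annualized: 0.84292^(1/7) − 1 ≈ -0.02412.

-2.41%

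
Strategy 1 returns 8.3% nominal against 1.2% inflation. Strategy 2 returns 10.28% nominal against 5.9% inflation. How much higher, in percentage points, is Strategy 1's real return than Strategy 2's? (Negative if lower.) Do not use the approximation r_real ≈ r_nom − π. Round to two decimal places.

Strategy 1 real return: 1.083/1.012 − 1 = 7.016%.
Strategy 2 real return: 1.1028/1.059 − 1 = 4.136%.
Difference: 7.016 − 4.136 = 2.880 pp.

2.88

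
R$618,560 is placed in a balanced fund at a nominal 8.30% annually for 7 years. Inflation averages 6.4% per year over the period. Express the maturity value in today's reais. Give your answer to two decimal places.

R$700,147.65

Nominal value at maturity: R$618,560 × (1 + 8.30%)^7 ≈ R$1,080,888.83.
Price-level factor over 7 years: (1 + 6.4%)^7 ≈ 1.5438012766.
The maturity value deflated by that factor is the answer in today's purchasing power.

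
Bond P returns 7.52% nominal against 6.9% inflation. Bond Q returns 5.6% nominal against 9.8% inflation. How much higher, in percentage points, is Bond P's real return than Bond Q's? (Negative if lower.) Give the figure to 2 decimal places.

Bond P real return: 1.0752/1.069 − 1 = 0.580%.
Bond Q real return: 1.056/1.098 − 1 = -3.825%.
Difference: 0.580 − (-3.825) = 4.405 pp.

4.41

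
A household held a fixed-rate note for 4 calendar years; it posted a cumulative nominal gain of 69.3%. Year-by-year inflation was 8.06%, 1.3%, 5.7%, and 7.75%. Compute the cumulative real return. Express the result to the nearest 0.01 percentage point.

Cumulative inflation factor: 1.0806 × 1.013 × 1.057 × 1.0775 ≈ 1.24671.
Nominal growth factor: 1.69300. Real growth factor = 1.69300 / 1.24671 ≈ 1.35797.
Total real return ≈ 35.7970%.

35.80%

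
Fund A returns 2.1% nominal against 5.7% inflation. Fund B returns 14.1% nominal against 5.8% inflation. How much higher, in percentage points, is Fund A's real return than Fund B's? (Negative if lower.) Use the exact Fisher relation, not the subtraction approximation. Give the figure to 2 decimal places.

Fund A real return: 1.021/1.057 − 1 = -3.406%.
Fund B real return: 1.141/1.058 − 1 = 7.845%.
Difference: -3.406 − 7.845 = -11.251 pp.

-11.25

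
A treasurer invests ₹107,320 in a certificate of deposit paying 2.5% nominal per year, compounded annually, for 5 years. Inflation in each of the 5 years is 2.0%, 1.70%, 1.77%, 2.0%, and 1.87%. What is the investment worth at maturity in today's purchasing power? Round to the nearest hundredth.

Nominal value at maturity: ₹107,320 × (1 + 2.5%)^5 ≈ ₹121,422.73.
Price-level factor over 5 years: 1.020 × 1.0170 × 1.0177 × 1.020 × 1.0187 ≈ 1.0969513757.
The maturity value deflated by that factor is the answer in today's purchasing power.

₹110,691.08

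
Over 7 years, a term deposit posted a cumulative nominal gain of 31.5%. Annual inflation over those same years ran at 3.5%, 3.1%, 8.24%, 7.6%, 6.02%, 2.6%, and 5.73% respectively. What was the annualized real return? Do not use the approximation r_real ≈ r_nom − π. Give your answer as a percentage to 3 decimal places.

Cumulative inflation factor: 1.035 × 1.031 × 1.0824 × 1.076 × 1.0602 × 1.026 × 1.0573 ≈ 1.42933.
Nominal growth factor: 1.31500. Real growth factor = 1.31500 / 1.42933 ≈ 0.92001.
Annualized: 0.92001^(1/7) − 1 ≈ -0.01184.

-1.184%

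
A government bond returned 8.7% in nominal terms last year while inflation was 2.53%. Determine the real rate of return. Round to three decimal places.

6.018%

Real return via the Fisher equation: (1 + 8.7%)/(1 + 2.53%) − 1 = 1.087/1.0253 − 1 ≈ 0.06018.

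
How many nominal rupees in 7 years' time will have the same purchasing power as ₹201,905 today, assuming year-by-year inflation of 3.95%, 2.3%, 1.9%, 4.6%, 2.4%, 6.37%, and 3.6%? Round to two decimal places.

Cumulative price-level factor: 1.0395 × 1.023 × 1.019 × 1.046 × 1.024 × 1.0637 × 1.036 ≈ 1.2790421812.
The nominal amount required is ₹201,905 scaled up by that factor.

₹258,245.01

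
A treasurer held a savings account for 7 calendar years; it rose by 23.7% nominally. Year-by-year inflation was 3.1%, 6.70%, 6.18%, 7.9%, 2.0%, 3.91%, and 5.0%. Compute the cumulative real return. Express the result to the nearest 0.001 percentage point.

Cumulative inflation factor: 1.031 × 1.0670 × 1.0618 × 1.079 × 1.020 × 1.0391 × 1.050 ≈ 1.40260.
Nominal growth factor: 1.23700. Real growth factor = 1.23700 / 1.40260 ≈ 0.88193.
Total real return ≈ -11.8067%.

-11.807%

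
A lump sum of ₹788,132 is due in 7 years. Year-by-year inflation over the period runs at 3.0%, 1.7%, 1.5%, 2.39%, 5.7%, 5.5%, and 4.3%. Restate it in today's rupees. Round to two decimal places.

₹622,451.39

Price-level factor over 7 years: 1.030 × 1.017 × 1.015 × 1.0239 × 1.057 × 1.055 × 1.043 ≈ 1.2661743700.
Purchasing power today: ₹788,132 divided by that factor.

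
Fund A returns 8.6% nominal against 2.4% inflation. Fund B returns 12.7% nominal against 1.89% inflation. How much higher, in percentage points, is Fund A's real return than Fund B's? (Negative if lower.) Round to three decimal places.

Fund A real return: 1.086/1.024 − 1 = 6.0547%.
Fund B real return: 1.127/1.0189 − 1 = 10.6095%.
Difference: 6.0547 − 10.6095 = -4.5548 pp.

-4.555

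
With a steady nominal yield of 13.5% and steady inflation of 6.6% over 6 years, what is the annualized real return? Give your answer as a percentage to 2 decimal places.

With constant rates the annual real return is the same each year: (1+13.5%)/(1+6.6%) − 1 = 0.06473.

6.47%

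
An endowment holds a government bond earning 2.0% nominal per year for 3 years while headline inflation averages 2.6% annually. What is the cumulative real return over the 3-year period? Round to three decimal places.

The annual real rate is (1+2.0%)/(1+2.6%) − 1 = -0.5848%.
Compounded over 3 years: (1 + -0.005848)^3 − 1 ≈ -0.01744.

-1.744%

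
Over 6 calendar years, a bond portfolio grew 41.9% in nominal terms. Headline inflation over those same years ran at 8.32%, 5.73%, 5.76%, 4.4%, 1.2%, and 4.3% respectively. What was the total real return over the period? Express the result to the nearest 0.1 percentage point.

6.3%

Cumulative inflation factor: 1.0832 × 1.0573 × 1.0576 × 1.044 × 1.012 × 1.043 ≈ 1.33473.
Nominal growth factor: 1.41900. Real growth factor = 1.41900 / 1.33473 ≈ 1.06314.
Total real return ≈ 6.3136%.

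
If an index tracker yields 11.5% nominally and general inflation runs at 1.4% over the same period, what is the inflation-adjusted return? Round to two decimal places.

9.96%

Real return via the Fisher equation: (1 + 11.5%)/(1 + 1.4%) − 1 = 1.115/1.014 − 1 ≈ 0.09961.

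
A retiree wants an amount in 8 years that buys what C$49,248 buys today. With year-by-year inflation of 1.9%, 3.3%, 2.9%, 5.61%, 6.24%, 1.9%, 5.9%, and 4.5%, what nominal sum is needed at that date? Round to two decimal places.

C$67,492.89

Cumulative price-level factor: 1.019 × 1.033 × 1.029 × 1.0561 × 1.0624 × 1.019 × 1.059 × 1.045 ≈ 1.3704696414.
The nominal amount required is C$49,248 scaled up by that factor.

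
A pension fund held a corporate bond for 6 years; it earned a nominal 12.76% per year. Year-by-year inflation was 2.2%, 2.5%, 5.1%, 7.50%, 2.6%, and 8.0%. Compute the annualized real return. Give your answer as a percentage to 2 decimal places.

Cumulative inflation factor: 1.022 × 1.025 × 1.051 × 1.0750 × 1.026 × 1.080 ≈ 1.31147.
Nominal growth factor: 2.05556. Real growth factor = 2.05556 / 1.31147 ≈ 1.56738.
Annualized: 1.56738^(1/6) − 1 ≈ 0.07778.

7.78%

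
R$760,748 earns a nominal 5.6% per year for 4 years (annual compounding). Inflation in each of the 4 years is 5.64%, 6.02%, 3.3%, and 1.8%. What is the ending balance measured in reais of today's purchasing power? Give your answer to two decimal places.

R$803,215.72

Nominal value at maturity: R$760,748 × (1 + 5.6%)^4 ≈ R$946,011.67.
Price-level factor over 4 years: 1.0564 × 1.0602 × 1.033 × 1.018 ≈ 1.1777803165.
Dividing the nominal maturity value by the price-level factor gives the value in today's money.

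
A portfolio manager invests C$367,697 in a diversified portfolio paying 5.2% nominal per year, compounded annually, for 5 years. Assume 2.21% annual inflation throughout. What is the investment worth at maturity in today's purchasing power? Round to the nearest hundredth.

Nominal value at maturity: C$367,697 × (1 + 5.2%)^5 ≈ C$473,771.34.
Price-level factor over 5 years: (1 + 2.21%)^5 ≈ 1.1154932366.
Dividing the nominal maturity value by the price-level factor gives the value in today's money.

C$424,719.15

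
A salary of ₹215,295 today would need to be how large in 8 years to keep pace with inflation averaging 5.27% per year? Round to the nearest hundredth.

₹324,691.51

Cumulative price-level factor: (1+5.27%)^8 ≈ 1.5081237646.
Multiplying ₹215,295 by the price-level factor gives the future nominal sum.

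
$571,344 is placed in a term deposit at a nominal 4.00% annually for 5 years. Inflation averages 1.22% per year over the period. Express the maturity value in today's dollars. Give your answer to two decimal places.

$654,233.39

Nominal value at maturity: $571,344 × (1 + 4.00%)^5 ≈ $695,127.34.
Price-level factor over 5 years: (1 + 1.22%)^5 ≈ 1.0625066695.
The maturity value deflated by that factor is the answer in today's purchasing power.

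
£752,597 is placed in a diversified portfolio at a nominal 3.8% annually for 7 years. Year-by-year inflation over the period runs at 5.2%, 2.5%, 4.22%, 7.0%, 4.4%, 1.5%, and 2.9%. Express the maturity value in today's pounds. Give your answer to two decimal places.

£745,225.30

Nominal value at maturity: £752,597 × (1 + 3.8%)^7 ≈ £977,111.12.
Price-level factor over 7 years: 1.052 × 1.025 × 1.0422 × 1.070 × 1.044 × 1.015 × 1.029 ≈ 1.3111620403.
The maturity value deflated by that factor is the answer in today's purchasing power.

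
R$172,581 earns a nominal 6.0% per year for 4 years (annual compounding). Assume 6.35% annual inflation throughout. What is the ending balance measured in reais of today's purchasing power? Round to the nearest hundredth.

R$170,320.32

Nominal value at maturity: R$172,581 × (1 + 6.0%)^4 ≈ R$217,879.54.
Price-level factor over 4 years: (1 + 6.35%)^4 ≈ 1.2792339505.
Dividing the nominal maturity value by the price-level factor gives the value in today's money.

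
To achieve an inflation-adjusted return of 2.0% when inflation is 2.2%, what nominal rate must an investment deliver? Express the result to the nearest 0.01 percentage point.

4.24%

By the Fisher equation, 1 + r_nom = (1 + 2.0%)(1 + 2.2%) = 1.020 × 1.022 = 1.04244.
So r_nom = 4.244%.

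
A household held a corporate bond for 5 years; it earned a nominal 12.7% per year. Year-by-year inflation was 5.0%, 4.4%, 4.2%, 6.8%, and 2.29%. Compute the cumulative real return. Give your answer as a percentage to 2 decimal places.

Cumulative inflation factor: 1.050 × 1.044 × 1.042 × 1.068 × 1.0229 ≈ 1.24785.
Nominal growth factor: 1.81811. Real growth factor = 1.81811 / 1.24785 ≈ 1.45699.
Total real return ≈ 45.6994%.

45.70%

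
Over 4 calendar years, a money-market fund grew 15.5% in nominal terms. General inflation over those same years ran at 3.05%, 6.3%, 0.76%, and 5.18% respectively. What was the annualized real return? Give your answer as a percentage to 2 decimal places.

-0.13%

Cumulative inflation factor: 1.0305 × 1.063 × 1.0076 × 1.0518 ≈ 1.16092.
Nominal growth factor: 1.15500. Real growth factor = 1.15500 / 1.16092 ≈ 0.99490.
Annualized: 0.99490^(1/4) − 1 ≈ -0.00128.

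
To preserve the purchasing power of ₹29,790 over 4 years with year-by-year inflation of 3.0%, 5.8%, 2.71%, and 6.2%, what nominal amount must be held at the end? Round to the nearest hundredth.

Cumulative price-level factor: 1.030 × 1.058 × 1.0271 × 1.062 ≈ 1.1886668151.
Multiplying ₹29,790 by the price-level factor gives the future nominal sum.

₹35,410.38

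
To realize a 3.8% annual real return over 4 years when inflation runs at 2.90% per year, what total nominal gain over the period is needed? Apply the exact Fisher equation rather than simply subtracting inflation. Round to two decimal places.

30.15%

Required annual nominal rate: (1+3.8%)(1+2.90%) − 1 = 6.8102%.
Cumulative over 4 years: (1 + 0.068102)^4 − 1 ≈ 0.30152.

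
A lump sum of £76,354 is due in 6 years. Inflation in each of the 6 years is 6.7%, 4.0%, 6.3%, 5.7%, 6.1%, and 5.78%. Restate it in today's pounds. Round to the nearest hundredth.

£54,564.08

Price-level factor over 6 years: 1.067 × 1.040 × 1.063 × 1.057 × 1.061 × 1.0578 ≈ 1.3993455052.
Purchasing power today: £76,354 divided by that factor.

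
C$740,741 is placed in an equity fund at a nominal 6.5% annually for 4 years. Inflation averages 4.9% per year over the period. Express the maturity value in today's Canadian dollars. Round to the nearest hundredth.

Nominal value at maturity: C$740,741 × (1 + 6.5%)^4 ≈ C$952,938.37.
Price-level factor over 4 years: (1 + 4.9%)^4 ≈ 1.2108823608.
The maturity value deflated by that factor is the answer in today's purchasing power.

C$786,978.49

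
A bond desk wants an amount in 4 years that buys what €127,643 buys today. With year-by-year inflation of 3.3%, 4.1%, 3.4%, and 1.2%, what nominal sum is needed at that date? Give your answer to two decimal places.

Cumulative price-level factor: 1.033 × 1.041 × 1.034 × 1.012 ≈ 1.1252579820.
The nominal amount required is €127,643 scaled up by that factor.

€143,631.30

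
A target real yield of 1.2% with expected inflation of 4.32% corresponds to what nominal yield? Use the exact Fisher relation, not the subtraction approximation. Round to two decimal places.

5.57%

By the Fisher equation, 1 + r_nom = (1 + 1.2%)(1 + 4.32%) = 1.012 × 1.0432 = 1.0557184.
So r_nom = 5.57184%.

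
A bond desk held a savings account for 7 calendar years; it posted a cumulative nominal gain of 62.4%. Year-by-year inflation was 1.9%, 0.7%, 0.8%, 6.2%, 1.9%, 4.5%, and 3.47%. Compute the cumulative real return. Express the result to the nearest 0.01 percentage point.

Cumulative inflation factor: 1.019 × 1.007 × 1.008 × 1.062 × 1.019 × 1.045 × 1.0347 ≈ 1.21030.
Nominal growth factor: 1.62400. Real growth factor = 1.62400 / 1.21030 ≈ 1.34181.
Total real return ≈ 34.1814%.

34.18%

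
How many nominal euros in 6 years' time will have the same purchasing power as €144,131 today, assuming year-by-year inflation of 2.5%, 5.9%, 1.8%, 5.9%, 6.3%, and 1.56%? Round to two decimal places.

€182,086.15

Cumulative price-level factor: 1.025 × 1.059 × 1.018 × 1.059 × 1.063 × 1.0156 ≈ 1.2633378861.
Multiplying €144,131 by the price-level factor gives the future nominal sum.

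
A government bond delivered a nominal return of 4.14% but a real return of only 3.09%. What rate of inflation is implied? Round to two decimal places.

1.02%

From (1+r_nom) = (1+r_real)(1+π), we get 1+π = (1 + 4.14%)/(1 + 3.09%) = 1.0414/1.0309 ≈ 1.01019.
So π ≈ 1.0185%.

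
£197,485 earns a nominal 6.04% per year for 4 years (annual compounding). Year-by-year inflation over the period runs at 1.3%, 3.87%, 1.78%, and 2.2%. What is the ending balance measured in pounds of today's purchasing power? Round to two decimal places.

Nominal value at maturity: £197,485 × (1 + 6.04%)^4 ≈ £249,696.81.
Price-level factor over 4 years: 1.013 × 1.0387 × 1.0178 × 1.022 ≈ 1.0944928261.
Dividing the nominal maturity value by the price-level factor gives the value in today's money.

£228,139.28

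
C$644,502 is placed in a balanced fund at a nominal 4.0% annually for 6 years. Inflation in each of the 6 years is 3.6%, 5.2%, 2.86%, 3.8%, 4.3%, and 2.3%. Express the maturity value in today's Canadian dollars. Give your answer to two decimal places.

C$656,817.92

Nominal value at maturity: C$644,502 × (1 + 4.0%)^6 ≈ C$815,500.64.
Price-level factor over 6 years: 1.036 × 1.052 × 1.0286 × 1.038 × 1.043 × 1.023 ≈ 1.2415931586.
Dividing the nominal maturity value by the price-level factor gives the value in today's money.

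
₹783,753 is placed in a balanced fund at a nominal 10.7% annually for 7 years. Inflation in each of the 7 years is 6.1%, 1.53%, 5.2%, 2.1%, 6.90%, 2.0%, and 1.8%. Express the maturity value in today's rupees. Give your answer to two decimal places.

₹1,243,184.70

Nominal value at maturity: ₹783,753 × (1 + 10.7%)^7 ≈ ₹1,596,660.43.
Price-level factor over 7 years: 1.061 × 1.0153 × 1.052 × 1.021 × 1.0690 × 1.020 × 1.018 ≈ 1.2843308275.
Dividing the nominal maturity value by the price-level factor gives the value in today's money.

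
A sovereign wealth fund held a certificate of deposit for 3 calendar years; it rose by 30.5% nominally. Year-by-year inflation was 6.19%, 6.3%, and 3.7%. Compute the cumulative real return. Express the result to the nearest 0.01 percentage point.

11.48%

Cumulative inflation factor: 1.0619 × 1.063 × 1.037 ≈ 1.17057.
Nominal growth factor: 1.30500. Real growth factor = 1.30500 / 1.17057 ≈ 1.11485.
Total real return ≈ 11.4846%.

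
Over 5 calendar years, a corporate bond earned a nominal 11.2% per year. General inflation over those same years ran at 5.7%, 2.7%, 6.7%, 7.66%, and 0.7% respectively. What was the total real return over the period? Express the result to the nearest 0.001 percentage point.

35.404%

Cumulative inflation factor: 1.057 × 1.027 × 1.067 × 1.0766 × 1.007 ≈ 1.25572.
Nominal growth factor: 1.70029. Real growth factor = 1.70029 / 1.25572 ≈ 1.35404.
Total real return ≈ 35.4036%.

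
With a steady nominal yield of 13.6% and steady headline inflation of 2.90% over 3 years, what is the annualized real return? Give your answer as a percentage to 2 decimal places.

10.40%

With constant rates the annual real return is the same each year: (1+13.6%)/(1+2.90%) − 1 = 0.10398.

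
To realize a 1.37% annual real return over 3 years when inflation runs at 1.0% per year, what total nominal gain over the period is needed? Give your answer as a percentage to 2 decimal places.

7.32%

Required annual nominal rate: (1+1.37%)(1+1.0%) − 1 = 2.3837%.
Cumulative over 3 years: (1 + 0.023837)^3 − 1 ≈ 0.07323.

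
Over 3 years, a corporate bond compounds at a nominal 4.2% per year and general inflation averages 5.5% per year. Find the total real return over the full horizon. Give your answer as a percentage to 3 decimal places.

-3.651%

The annual real rate is (1+4.2%)/(1+5.5%) − 1 = -1.2322%.
Compounded over 3 years: (1 + -0.012322)^3 − 1 ≈ -0.03651.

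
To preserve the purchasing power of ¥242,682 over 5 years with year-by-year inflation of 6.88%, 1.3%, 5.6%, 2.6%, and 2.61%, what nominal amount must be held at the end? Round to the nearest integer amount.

Cumulative price-level factor: 1.0688 × 1.013 × 1.056 × 1.026 × 1.0261 ≈ 1.2036683944.
Multiplying ¥242,682 by the price-level factor gives the future nominal sum.

¥292,109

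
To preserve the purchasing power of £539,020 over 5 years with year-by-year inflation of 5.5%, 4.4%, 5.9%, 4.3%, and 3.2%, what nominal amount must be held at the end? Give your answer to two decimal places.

£676,733.70

Cumulative price-level factor: 1.055 × 1.044 × 1.059 × 1.043 × 1.032 ≈ 1.2554890351.
Multiplying £539,020 by the price-level factor gives the future nominal sum.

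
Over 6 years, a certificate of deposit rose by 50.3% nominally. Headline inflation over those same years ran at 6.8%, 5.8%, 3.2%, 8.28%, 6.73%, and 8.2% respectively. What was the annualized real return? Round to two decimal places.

Cumulative inflation factor: 1.068 × 1.058 × 1.032 × 1.0828 × 1.0673 × 1.082 ≈ 1.45814.
Nominal growth factor: 1.50300. Real growth factor = 1.50300 / 1.45814 ≈ 1.03077.
Annualized: 1.03077^(1/6) − 1 ≈ 0.00506.

0.51%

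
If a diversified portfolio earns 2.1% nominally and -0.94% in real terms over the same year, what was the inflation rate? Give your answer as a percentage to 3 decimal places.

From (1+r_nom) = (1+r_real)(1+π), we get 1+π = (1 + 2.1%)/(1 − 0.94%) = 1.021/0.9906 ≈ 1.03069.
So π ≈ 3.0688%.

3.069%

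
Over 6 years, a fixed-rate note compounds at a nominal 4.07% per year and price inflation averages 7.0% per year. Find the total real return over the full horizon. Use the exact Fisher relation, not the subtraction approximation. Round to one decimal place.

The annual real rate is (1+4.07%)/(1+7.0%) − 1 = -2.7383%.
Compounded over 6 years: (1 + -0.027383)^6 − 1 ≈ -0.15345.

-15.3%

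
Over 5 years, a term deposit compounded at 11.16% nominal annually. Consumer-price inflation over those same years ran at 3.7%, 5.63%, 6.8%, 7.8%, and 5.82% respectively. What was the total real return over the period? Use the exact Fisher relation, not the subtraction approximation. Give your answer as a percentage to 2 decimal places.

27.18%

Cumulative inflation factor: 1.037 × 1.0563 × 1.068 × 1.078 × 1.0582 ≈ 1.33452.
Nominal growth factor: 1.69724. Real growth factor = 1.69724 / 1.33452 ≈ 1.27180.
Total real return ≈ 27.1800%.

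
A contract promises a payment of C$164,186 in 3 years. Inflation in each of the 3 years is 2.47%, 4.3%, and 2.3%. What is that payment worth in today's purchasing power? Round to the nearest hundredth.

C$150,168.71

Price-level factor over 3 years: 1.0247 × 1.043 × 1.023 = 1.0933436283.
Purchasing power today: C$164,186 divided by that factor.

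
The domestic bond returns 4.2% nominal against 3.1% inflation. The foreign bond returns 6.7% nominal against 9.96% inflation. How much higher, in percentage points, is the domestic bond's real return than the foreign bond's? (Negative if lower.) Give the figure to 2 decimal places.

The domestic bond real return: 1.042/1.031 − 1 = 1.067%.
The foreign bond real return: 1.067/1.0996 − 1 = -2.965%.
Difference: 1.067 − (-2.965) = 4.032 pp.

4.03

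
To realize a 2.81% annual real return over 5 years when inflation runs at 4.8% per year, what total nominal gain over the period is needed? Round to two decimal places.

45.21%

Required annual nominal rate: (1+2.81%)(1+4.8%) − 1 = 7.74488%.
Cumulative over 5 years: (1 + 0.0774488)^5 − 1 ≈ 0.45206.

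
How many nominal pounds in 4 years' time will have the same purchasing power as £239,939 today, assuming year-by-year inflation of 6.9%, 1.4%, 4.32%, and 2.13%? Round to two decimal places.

£277,100.57

Cumulative price-level factor: 1.069 × 1.014 × 1.0432 × 1.0213 ≈ 1.1548792292.
The nominal amount required is £239,939 scaled up by that factor.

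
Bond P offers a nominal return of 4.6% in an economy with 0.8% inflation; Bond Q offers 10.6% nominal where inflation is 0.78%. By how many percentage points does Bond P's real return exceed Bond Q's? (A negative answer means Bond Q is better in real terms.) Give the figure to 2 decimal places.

Bond P real return: 1.046/1.008 − 1 = 3.770%.
Bond Q real return: 1.106/1.0078 − 1 = 9.744%.
Difference: 3.770 − 9.744 = -5.974 pp.

-5.97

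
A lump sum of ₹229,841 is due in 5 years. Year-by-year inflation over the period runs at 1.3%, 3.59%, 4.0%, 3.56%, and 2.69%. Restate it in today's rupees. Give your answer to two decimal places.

Price-level factor over 5 years: 1.013 × 1.0359 × 1.040 × 1.0356 × 1.0269 ≈ 1.1605953156.
Purchasing power today: ₹229,841 divided by that factor.

₹198,037.16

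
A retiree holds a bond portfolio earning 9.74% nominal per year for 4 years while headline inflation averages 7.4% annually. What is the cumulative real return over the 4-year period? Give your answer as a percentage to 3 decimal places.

The annual real rate is (1+9.74%)/(1+7.4%) − 1 = 2.1788%.
Compounded over 4 years: (1 + 0.021788)^4 − 1 ≈ 0.09004.

9.004%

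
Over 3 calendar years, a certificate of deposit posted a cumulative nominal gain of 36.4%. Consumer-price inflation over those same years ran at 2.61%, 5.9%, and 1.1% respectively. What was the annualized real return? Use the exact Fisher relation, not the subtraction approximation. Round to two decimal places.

Cumulative inflation factor: 1.0261 × 1.059 × 1.011 ≈ 1.09859.
Nominal growth factor: 1.36400. Real growth factor = 1.36400 / 1.09859 ≈ 1.24159.
Annualized: 1.24159^(1/3) − 1 ≈ 0.07480.

7.48%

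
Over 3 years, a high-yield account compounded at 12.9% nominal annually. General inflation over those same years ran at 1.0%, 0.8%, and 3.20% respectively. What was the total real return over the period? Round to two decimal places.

Cumulative inflation factor: 1.010 × 1.008 × 1.0320 ≈ 1.05066.
Nominal growth factor: 1.43907. Real growth factor = 1.43907 / 1.05066 ≈ 1.36968.
Total real return ≈ 36.9683%.

36.97%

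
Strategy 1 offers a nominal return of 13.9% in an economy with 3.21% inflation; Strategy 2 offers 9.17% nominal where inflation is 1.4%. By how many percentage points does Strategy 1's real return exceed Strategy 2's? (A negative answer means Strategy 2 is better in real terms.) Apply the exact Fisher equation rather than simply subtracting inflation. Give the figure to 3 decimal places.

Strategy 1 real return: 1.139/1.0321 − 1 = 10.3575%.
Strategy 2 real return: 1.0917/1.014 − 1 = 7.6627%.
Difference: 10.3575 − 7.6627 = 2.6948 pp.

2.695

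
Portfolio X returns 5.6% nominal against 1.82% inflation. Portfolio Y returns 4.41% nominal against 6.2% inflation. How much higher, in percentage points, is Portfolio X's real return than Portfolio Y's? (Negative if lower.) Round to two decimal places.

Portfolio X real return: 1.056/1.0182 − 1 = 3.712%.
Portfolio Y real return: 1.0441/1.062 − 1 = -1.685%.
Difference: 3.712 − (-1.685) = 5.397 pp.

5.40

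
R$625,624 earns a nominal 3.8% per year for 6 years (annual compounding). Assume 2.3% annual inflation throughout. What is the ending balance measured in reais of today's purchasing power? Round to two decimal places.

R$682,721.72

Nominal value at maturity: R$625,624 × (1 + 3.8%)^6 ≈ R$782,523.74.
Price-level factor over 6 years: (1 + 2.3%)^6 ≈ 1.1461825764.
Dividing the nominal maturity value by the price-level factor gives the value in today's money.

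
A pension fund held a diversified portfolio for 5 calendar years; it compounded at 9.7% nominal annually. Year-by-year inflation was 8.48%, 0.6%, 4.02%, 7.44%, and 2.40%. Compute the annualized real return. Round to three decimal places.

Cumulative inflation factor: 1.0848 × 1.006 × 1.0402 × 1.0744 × 1.0240 ≈ 1.24891.
Nominal growth factor: 1.58867. Real growth factor = 1.58867 / 1.24891 ≈ 1.27205.
Annualized: 1.27205^(1/5) − 1 ≈ 0.04930.

4.930%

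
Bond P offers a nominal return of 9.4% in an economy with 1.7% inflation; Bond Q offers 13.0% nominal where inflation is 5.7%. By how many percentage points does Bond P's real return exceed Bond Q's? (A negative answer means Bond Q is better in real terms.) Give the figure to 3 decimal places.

Bond P real return: 1.094/1.017 − 1 = 7.5713%.
Bond Q real return: 1.130/1.057 − 1 = 6.9063%.
Difference: 7.5713 − 6.9063 = 0.6650 pp.

0.665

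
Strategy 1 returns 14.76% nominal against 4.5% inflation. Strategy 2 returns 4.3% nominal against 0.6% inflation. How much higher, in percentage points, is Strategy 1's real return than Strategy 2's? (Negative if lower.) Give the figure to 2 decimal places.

6.14

Strategy 1 real return: 1.1476/1.045 − 1 = 9.818%.
Strategy 2 real return: 1.043/1.006 − 1 = 3.678%.
Difference: 9.818 − 3.678 = 6.140 pp.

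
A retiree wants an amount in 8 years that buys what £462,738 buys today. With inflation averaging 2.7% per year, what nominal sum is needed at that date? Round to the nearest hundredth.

Cumulative price-level factor: (1+2.7%)^8 ≈ 1.2375522633.
The nominal amount required is £462,738 scaled up by that factor.

£572,662.46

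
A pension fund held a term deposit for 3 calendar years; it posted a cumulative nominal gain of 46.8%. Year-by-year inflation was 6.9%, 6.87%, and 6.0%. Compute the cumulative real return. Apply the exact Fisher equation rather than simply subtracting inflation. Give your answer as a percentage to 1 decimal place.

21.2%

Cumulative inflation factor: 1.069 × 1.0687 × 1.060 ≈ 1.21099.
Nominal growth factor: 1.46800. Real growth factor = 1.46800 / 1.21099 ≈ 1.21223.
Total real return ≈ 21.2235%.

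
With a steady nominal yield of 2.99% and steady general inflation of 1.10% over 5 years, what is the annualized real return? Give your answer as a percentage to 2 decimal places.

1.87%

With constant rates the annual real return is the same each year: (1+2.99%)/(1+1.10%) − 1 = 0.01869.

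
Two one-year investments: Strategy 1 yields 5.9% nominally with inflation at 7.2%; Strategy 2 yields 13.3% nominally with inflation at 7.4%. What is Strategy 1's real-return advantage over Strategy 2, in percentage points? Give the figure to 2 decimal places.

-6.71

Strategy 1 real return: 1.059/1.072 − 1 = -1.213%.
Strategy 2 real return: 1.133/1.074 − 1 = 5.493%.
Difference: -1.213 − 5.493 = -6.706 pp.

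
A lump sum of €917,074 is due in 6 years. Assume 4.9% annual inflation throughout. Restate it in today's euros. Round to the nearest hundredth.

Price-level factor over 6 years: (1 + 4.9%)^6 ≈ 1.3324561607.
Purchasing power today: €917,074 divided by that factor.

€688,258.29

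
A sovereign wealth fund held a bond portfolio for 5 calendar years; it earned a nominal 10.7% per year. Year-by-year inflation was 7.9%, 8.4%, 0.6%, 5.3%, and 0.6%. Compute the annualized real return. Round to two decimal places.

Cumulative inflation factor: 1.079 × 1.084 × 1.006 × 1.053 × 1.006 ≈ 1.24645.
Nominal growth factor: 1.66241. Real growth factor = 1.66241 / 1.24645 ≈ 1.33372.
Annualized: 1.33372^(1/5) − 1 ≈ 0.05928.

5.93%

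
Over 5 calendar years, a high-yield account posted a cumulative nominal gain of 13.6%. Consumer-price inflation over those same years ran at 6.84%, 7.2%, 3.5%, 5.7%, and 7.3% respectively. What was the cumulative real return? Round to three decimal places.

Cumulative inflation factor: 1.0684 × 1.072 × 1.035 × 1.057 × 1.073 ≈ 1.34445.
Nominal growth factor: 1.13600. Real growth factor = 1.13600 / 1.34445 ≈ 0.84496.
Total real return ≈ -15.5043%.

-15.504%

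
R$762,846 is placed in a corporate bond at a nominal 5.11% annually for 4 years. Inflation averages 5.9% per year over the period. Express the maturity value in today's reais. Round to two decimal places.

Nominal value at maturity: R$762,846 × (1 + 5.11%)^4 ≈ R$931,135.79.
Price-level factor over 4 years: (1 + 5.9%)^4 ≈ 1.2577196334.
Dividing the nominal maturity value by the price-level factor gives the value in today's money.

R$740,336.53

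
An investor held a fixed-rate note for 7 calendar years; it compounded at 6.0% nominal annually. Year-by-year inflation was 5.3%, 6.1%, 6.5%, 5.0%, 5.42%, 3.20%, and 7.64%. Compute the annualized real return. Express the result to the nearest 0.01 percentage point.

Cumulative inflation factor: 1.053 × 1.061 × 1.065 × 1.050 × 1.0542 × 1.0320 × 1.0764 ≈ 1.46305.
Nominal growth factor: 1.50363. Real growth factor = 1.50363 / 1.46305 ≈ 1.02774.
Annualized: 1.02774^(1/7) − 1 ≈ 0.00392.

0.39%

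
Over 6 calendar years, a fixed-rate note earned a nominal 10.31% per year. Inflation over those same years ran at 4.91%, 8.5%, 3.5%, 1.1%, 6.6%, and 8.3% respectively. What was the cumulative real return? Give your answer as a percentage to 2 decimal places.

Cumulative inflation factor: 1.0491 × 1.085 × 1.035 × 1.011 × 1.066 × 1.083 ≈ 1.37507.
Nominal growth factor: 1.80173. Real growth factor = 1.80173 / 1.37507 ≈ 1.31028.
Total real return ≈ 31.0284%.

31.03%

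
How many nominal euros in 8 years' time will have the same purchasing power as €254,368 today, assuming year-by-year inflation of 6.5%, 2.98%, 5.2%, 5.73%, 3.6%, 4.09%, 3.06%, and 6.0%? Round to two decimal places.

Cumulative price-level factor: 1.065 × 1.0298 × 1.052 × 1.0573 × 1.036 × 1.0409 × 1.0306 × 1.060 ≈ 1.4370809574.
The nominal amount required is €254,368 scaled up by that factor.

€365,547.41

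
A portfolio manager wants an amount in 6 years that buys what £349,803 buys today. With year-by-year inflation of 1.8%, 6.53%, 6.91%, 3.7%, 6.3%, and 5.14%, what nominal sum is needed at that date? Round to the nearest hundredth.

£470,047.30

Cumulative price-level factor: 1.018 × 1.0653 × 1.0691 × 1.037 × 1.063 × 1.0514 ≈ 1.3437486105.
The nominal amount required is £349,803 scaled up by that factor.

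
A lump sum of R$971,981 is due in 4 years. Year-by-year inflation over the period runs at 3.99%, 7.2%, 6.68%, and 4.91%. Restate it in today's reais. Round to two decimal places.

Price-level factor over 4 years: 1.0399 × 1.072 × 1.0668 × 1.0491 ≈ 1.2476312885.
Purchasing power today: R$971,981 divided by that factor.

R$779,061.10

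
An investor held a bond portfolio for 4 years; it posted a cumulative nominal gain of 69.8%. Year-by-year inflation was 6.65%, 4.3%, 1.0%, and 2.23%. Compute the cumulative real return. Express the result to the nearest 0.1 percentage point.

47.8%

Cumulative inflation factor: 1.0665 × 1.043 × 1.010 × 1.0223 ≈ 1.14854.
Nominal growth factor: 1.69800. Real growth factor = 1.69800 / 1.14854 ≈ 1.47840.
Total real return ≈ 47.8403%.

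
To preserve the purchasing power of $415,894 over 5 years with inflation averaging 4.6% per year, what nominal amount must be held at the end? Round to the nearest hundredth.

$520,764.15

Cumulative price-level factor: (1+4.6%)^5 ≈ 1.2521559532.
Multiplying $415,894 by the price-level factor gives the future nominal sum.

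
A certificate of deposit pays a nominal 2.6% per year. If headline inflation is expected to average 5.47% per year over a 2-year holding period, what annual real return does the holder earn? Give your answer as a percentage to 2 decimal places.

With constant rates the annual real return is the same each year: (1+2.6%)/(1+5.47%) − 1 = -0.02721.

-2.72%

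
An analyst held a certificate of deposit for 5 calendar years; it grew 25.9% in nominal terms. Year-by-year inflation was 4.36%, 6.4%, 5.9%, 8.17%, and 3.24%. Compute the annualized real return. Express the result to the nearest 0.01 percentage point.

Cumulative inflation factor: 1.0436 × 1.064 × 1.059 × 1.0817 × 1.0324 ≈ 1.31319.
Nominal growth factor: 1.25900. Real growth factor = 1.25900 / 1.31319 ≈ 0.95874.
Annualized: 0.95874^(1/5) − 1 ≈ -0.00839.

-0.84%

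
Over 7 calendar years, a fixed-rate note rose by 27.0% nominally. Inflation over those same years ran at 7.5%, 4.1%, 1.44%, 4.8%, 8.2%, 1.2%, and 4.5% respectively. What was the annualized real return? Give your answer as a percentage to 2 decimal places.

Cumulative inflation factor: 1.075 × 1.041 × 1.0144 × 1.048 × 1.082 × 1.012 × 1.045 ≈ 1.36130.
Nominal growth factor: 1.27000. Real growth factor = 1.27000 / 1.36130 ≈ 0.93293.
Annualized: 0.93293^(1/7) − 1 ≈ -0.00987.

-0.99%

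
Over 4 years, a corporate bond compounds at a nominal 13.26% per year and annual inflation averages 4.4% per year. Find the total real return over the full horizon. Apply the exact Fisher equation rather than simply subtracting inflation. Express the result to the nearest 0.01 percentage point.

The annual real rate is (1+13.26%)/(1+4.4%) − 1 = 8.4866%.
Compounded over 4 years: (1 + 0.084866)^4 − 1 ≈ 0.38517.

38.52%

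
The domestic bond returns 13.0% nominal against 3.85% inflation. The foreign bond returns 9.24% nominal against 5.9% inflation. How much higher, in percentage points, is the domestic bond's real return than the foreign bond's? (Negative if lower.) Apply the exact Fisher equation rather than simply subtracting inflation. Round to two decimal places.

5.66

The domestic bond real return: 1.130/1.0385 − 1 = 8.811%.
The foreign bond real return: 1.0924/1.059 − 1 = 3.154%.
Difference: 8.811 − 3.154 = 5.657 pp.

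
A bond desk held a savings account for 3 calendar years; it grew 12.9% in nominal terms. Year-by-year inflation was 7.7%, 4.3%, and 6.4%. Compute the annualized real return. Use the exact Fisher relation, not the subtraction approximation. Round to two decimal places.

-1.88%

Cumulative inflation factor: 1.077 × 1.043 × 1.064 ≈ 1.19520.
Nominal growth factor: 1.12900. Real growth factor = 1.12900 / 1.19520 ≈ 0.94461.
Annualized: 0.94461^(1/3) − 1 ≈ -0.01882.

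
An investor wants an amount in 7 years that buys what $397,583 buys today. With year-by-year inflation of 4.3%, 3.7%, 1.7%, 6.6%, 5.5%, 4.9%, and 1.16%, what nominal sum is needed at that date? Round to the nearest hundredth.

Cumulative price-level factor: 1.043 × 1.037 × 1.017 × 1.066 × 1.055 × 1.049 × 1.0116 ≈ 1.3127378003.
The nominal amount required is $397,583 scaled up by that factor.

$521,922.23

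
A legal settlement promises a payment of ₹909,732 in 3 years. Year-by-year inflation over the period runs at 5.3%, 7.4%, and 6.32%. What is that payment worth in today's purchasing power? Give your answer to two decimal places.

₹756,599.15

Price-level factor over 3 years: 1.053 × 1.074 × 1.0632 = 1.2023962704.
Purchasing power today: ₹909,732 divided by that factor.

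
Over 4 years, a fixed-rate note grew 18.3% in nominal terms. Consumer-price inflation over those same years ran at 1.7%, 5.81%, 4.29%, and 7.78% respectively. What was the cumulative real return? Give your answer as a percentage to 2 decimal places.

-2.20%

Cumulative inflation factor: 1.017 × 1.0581 × 1.0429 × 1.0778 ≈ 1.20956.
Nominal growth factor: 1.18300. Real growth factor = 1.18300 / 1.20956 ≈ 0.97804.
Total real return ≈ -2.1961%.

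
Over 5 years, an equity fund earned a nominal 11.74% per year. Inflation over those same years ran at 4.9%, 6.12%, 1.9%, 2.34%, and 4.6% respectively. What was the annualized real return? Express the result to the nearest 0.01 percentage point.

Cumulative inflation factor: 1.049 × 1.0612 × 1.019 × 1.0234 × 1.046 ≈ 1.21429.
Nominal growth factor: 1.74198. Real growth factor = 1.74198 / 1.21429 ≈ 1.43456.
Annualized: 1.43456^(1/5) − 1 ≈ 0.07484.

7.48%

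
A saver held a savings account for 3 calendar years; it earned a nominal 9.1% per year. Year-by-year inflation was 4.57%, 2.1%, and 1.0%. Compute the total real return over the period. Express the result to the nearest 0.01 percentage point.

Cumulative inflation factor: 1.0457 × 1.021 × 1.010 ≈ 1.07834.
Nominal growth factor: 1.29860. Real growth factor = 1.29860 / 1.07834 ≈ 1.20426.
Total real return ≈ 20.4259%.

20.43%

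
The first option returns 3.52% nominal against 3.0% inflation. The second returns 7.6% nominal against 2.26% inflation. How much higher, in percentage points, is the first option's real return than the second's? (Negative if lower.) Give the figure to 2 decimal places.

-4.72

The first option real return: 1.0352/1.030 − 1 = 0.505%.
The second real return: 1.076/1.0226 − 1 = 5.222%.
Difference: 0.505 − 5.222 = -4.717 pp.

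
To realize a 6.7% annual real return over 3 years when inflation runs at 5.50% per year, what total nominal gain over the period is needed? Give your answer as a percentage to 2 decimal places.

Required annual nominal rate: (1+6.7%)(1+5.50%) − 1 = 12.5685%.
Cumulative over 3 years: (1 + 0.125685)^3 − 1 ≈ 0.42643.

42.64%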